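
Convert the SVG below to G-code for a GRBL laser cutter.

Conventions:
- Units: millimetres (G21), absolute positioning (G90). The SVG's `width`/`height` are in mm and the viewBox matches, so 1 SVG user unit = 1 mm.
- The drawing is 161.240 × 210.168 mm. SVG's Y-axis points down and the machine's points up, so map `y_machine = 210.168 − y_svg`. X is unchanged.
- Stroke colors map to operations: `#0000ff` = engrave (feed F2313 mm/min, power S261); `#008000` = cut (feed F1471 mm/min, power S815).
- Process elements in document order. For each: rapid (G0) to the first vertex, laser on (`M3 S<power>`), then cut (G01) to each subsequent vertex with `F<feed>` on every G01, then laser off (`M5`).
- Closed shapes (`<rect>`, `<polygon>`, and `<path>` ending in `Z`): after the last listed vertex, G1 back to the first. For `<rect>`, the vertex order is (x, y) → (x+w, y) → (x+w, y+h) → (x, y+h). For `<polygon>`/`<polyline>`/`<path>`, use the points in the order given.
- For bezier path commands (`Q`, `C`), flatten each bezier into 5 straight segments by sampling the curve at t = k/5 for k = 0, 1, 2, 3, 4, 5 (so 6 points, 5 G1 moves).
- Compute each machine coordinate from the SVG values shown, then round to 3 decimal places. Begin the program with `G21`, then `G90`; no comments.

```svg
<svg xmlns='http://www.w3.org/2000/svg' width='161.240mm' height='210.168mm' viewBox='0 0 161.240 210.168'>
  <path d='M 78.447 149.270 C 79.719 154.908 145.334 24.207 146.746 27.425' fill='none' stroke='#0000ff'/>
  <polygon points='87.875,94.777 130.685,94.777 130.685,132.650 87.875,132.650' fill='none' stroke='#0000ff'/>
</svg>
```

G21
G90
G0 X78.447 Y60.898
M3 S261
G01 X85.903 Y71.714 F2313
G01 X102.631 Y102.279 F2313
G01 X122.461 Y139.620 F2313
G01 X139.223 Y170.766 F2313
G01 X146.746 Y182.743 F2313
M5
G0 X87.875 Y115.391
M3 S261
G01 X130.685 Y115.391 F2313
G01 X130.685 Y77.518 F2313
G01 X87.875 Y77.518 F2313
G01 X87.875 Y115.391 F2313
M5

viewBox `0 0 161.240 210.168` with mm width/height → 1 unit = 1 mm. Flip: y_m = 210.168 − y_svg.

**Shape 1** — `<path>` cubic bezier, stroke `#0000ff` → engrave (S261, F2313). Control points (SVG): P0=(78.447,149.270), P1=(79.719,154.908), P2=(145.334,24.207), P3=(146.746,27.425); sampled at t=k/5. Machine vertices: (78.447,60.898) → (85.903,71.714) → (102.631,102.279) → (122.461,139.620) → (139.223,170.766) → (146.746,182.743). Open path.

**Shape 2** — `<polygon>` rectangle, stroke `#0000ff` → engrave (S261, F2313). Machine vertices: (87.875,115.391) → (130.685,115.391) → (130.685,77.518) → (87.875,77.518) → (87.875,115.391). Closed: final G1 returns to the first vertex.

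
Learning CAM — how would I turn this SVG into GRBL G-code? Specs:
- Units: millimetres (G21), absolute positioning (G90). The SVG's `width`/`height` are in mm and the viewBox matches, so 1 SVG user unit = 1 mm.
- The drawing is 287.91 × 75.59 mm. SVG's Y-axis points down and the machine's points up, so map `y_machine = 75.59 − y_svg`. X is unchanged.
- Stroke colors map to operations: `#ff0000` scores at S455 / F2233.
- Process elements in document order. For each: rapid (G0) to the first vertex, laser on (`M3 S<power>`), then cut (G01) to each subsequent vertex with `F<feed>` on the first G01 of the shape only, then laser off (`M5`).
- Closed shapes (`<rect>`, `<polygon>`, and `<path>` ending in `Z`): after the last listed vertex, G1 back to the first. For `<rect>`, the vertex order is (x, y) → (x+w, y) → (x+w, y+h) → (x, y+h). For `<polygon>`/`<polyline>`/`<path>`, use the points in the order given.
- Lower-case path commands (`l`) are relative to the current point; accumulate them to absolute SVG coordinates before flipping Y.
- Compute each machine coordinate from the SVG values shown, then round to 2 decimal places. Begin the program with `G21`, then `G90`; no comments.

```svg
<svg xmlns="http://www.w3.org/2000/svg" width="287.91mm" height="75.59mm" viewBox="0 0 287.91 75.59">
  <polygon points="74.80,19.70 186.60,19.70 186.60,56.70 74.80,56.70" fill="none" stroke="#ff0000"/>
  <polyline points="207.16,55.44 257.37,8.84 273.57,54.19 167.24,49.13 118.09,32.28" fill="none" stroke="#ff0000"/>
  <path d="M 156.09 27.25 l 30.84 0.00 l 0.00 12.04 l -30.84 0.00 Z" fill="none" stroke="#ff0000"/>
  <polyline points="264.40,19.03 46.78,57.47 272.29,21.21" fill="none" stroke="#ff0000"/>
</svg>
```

G21
G90
G0 X74.80 Y55.89
M3 S455
G01 X186.60 Y55.89 F2233
G01 X186.60 Y18.89
G01 X74.80 Y18.89
G01 X74.80 Y55.89
M5
G0 X207.16 Y20.15
M3 S455
G01 X257.37 Y66.75 F2233
G01 X273.57 Y21.40
G01 X167.24 Y26.46
G01 X118.09 Y43.31
M5
G0 X156.09 Y48.34
M3 S455
G01 X186.93 Y48.34 F2233
G01 X186.93 Y36.30
G01 X156.09 Y36.30
G01 X156.09 Y48.34
M5
G0 X264.40 Y56.56
M3 S455
G01 X46.78 Y18.12 F2233
G01 X272.29 Y54.38
M5

viewBox `0 0 287.91 75.59` with mm width/height → 1 unit = 1 mm. Flip: y_m = 75.59 − y_svg.

**Shape 1** — `<polygon>` rectangle, stroke `#ff0000` → score (S455, F2233). Machine vertices: (74.80,55.89) → (186.60,55.89) → (186.60,18.89) → (74.80,18.89) → (74.80,55.89). Closed: final G1 returns to the first vertex.

**Shape 2** — `<polyline>` open polyline, stroke `#ff0000` → score (S455, F2233). Machine vertices: (207.16,20.15) → (257.37,66.75) → (273.57,21.40) → (167.24,26.46) → (118.09,43.31). Open path.

**Shape 3** — `<path>` rectangle, stroke `#ff0000` → score (S455, F2233). Machine vertices: (156.09,48.34) → (186.93,48.34) → (186.93,36.30) → (156.09,36.30) → (156.09,48.34). Closed: final G1 returns to the first vertex.

**Shape 4** — `<polyline>` open polyline, stroke `#ff0000` → score (S455, F2233). Machine vertices: (264.40,56.56) → (46.78,18.12) → (272.29,54.38). Open path.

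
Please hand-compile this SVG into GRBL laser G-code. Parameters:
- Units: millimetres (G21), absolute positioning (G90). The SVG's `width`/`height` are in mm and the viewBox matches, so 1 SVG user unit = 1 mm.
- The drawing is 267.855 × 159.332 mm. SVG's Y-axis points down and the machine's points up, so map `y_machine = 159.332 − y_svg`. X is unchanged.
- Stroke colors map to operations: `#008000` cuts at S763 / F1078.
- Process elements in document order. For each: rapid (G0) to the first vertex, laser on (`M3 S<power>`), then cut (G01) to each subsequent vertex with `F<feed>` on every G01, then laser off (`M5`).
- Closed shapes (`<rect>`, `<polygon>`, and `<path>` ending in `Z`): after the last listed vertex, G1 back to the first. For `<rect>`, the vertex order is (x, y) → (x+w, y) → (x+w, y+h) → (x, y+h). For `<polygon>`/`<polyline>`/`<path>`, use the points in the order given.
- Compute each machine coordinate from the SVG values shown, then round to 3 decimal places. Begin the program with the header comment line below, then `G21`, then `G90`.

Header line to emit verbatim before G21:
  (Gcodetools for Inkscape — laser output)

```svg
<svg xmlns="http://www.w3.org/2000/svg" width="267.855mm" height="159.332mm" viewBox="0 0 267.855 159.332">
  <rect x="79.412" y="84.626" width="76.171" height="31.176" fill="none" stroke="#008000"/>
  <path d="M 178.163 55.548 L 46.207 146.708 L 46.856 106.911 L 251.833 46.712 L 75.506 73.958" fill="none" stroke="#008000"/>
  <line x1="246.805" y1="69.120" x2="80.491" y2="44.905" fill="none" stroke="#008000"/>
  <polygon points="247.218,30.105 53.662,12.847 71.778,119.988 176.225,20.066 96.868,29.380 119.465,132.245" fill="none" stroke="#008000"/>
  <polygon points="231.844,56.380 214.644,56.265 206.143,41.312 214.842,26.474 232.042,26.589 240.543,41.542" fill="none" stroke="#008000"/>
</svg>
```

(Gcodetools for Inkscape — laser output)
G21
G90
G0 X79.412 Y74.706
M3 S763
G01 X155.583 Y74.706 F1078
G01 X155.583 Y43.530 F1078
G01 X79.412 Y43.530 F1078
G01 X79.412 Y74.706 F1078
M5
G0 X178.163 Y103.784
M3 S763
G01 X46.207 Y12.624 F1078
G01 X46.856 Y52.421 F1078
G01 X251.833 Y112.620 F1078
G01 X75.506 Y85.374 F1078
M5
G0 X246.805 Y90.212
M3 S763
G01 X80.491 Y114.427 F1078
M5
G0 X247.218 Y129.227
M3 S763
G01 X53.662 Y146.485 F1078
G01 X71.778 Y39.344 F1078
G01 X176.225 Y139.266 F1078
G01 X96.868 Y129.952 F1078
G01 X119.465 Y27.087 F1078
G01 X247.218 Y129.227 F1078
M5
G0 X231.844 Y102.952
M3 S763
G01 X214.644 Y103.067 F1078
G01 X206.143 Y118.020 F1078
G01 X214.842 Y132.858 F1078
G01 X232.042 Y132.743 F1078
G01 X240.543 Y117.790 F1078
G01 X231.844 Y102.952 F1078
M5

Since the viewBox matches the mm dimensions, user units are millimetres directly. The only transform is the Y-flip y_m = 159.332 − y_svg.

Shape 1 is a rectangle drawn with `<rect>`. Its stroke #008000 means cut at S763, F1078. After flipping Y the toolpath is (79.412,74.706) → (155.583,74.706) → (155.583,43.530) → (79.412,43.530) → (79.412,74.706), returning to the start.

Shape 2 is a open polyline drawn with `<path>`. Its stroke #008000 means cut at S763, F1078. After flipping Y the toolpath is (178.163,103.784) → (46.207,12.624) → (46.856,52.421) → (251.833,112.620) → (75.506,85.374).

Shape 3 is a line segment drawn with `<line>`. Its stroke #008000 means cut at S763, F1078. After flipping Y the toolpath is (246.805,90.212) → (80.491,114.427).

Shape 4 is a closed polygon drawn with `<polygon>`. Its stroke #008000 means cut at S763, F1078. After flipping Y the toolpath is (247.218,129.227) → (53.662,146.485) → (71.778,39.344) → (176.225,139.266) → (96.868,129.952) → (119.465,27.087) → (247.218,129.227), returning to the start.

Shape 5 is a regular polygon drawn with `<polygon>`. Its stroke #008000 means cut at S763, F1078. After flipping Y the toolpath is (231.844,102.952) → (214.644,103.067) → (206.143,118.020) → (214.842,132.858) → (232.042,132.743) → (240.543,117.790) → (231.844,102.952), returning to the start.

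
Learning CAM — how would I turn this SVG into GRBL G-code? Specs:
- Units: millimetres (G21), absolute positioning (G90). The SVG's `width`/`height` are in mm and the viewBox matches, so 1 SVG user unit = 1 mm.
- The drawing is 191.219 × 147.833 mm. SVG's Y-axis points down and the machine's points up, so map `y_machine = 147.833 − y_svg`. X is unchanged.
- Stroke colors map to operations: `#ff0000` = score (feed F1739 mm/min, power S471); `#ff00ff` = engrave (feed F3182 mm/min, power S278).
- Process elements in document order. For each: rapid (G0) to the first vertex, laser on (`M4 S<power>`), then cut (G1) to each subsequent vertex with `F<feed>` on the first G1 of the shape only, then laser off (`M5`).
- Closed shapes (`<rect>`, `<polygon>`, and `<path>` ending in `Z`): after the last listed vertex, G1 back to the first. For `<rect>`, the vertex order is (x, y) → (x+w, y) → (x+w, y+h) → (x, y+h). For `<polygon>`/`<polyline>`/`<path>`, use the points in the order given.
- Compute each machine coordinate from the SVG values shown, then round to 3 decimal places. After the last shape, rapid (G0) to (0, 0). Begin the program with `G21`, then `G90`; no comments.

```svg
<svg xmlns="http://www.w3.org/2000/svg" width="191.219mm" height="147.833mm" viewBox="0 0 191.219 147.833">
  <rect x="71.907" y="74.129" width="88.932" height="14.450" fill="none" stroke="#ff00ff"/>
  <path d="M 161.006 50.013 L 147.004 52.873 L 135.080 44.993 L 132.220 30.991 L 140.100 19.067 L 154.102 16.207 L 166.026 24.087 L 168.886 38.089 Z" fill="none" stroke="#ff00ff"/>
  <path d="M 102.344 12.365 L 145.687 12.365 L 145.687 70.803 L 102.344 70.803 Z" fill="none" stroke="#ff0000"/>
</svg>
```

G21
G90
G0 X71.907 Y73.704
M4 S278
G1 X160.839 Y73.704 F3182
G1 X160.839 Y59.254
G1 X71.907 Y59.254
G1 X71.907 Y73.704
M5
G0 X161.006 Y97.820
M4 S278
G1 X147.004 Y94.960 F3182
G1 X135.080 Y102.840
G1 X132.220 Y116.842
G1 X140.100 Y128.766
G1 X154.102 Y131.626
G1 X166.026 Y123.746
G1 X168.886 Y109.744
G1 X161.006 Y97.820
M5
G0 X102.344 Y135.468
M4 S471
G1 X145.687 Y135.468 F1739
G1 X145.687 Y77.030
G1 X102.344 Y77.030
G1 X102.344 Y135.468
M5
G0 X0.000 Y0.000

1 u = 1 mm; y_m = 147.833 − y.

[1] `<rect>` rectangle, #ff00ff→engrave S278 F3182: (71.907,73.704) → (160.839,73.704) → (160.839,59.254) → (71.907,59.254) → (71.907,73.704) (closed)

[2] `<path>` regular polygon, #ff00ff→engrave S278 F3182: (161.006,97.820) → (147.004,94.960) → (135.080,102.840) → (132.220,116.842) → (140.100,128.766) → (154.102,131.626) → (166.026,123.746) → (168.886,109.744) → (161.006,97.820) (closed)

[3] `<path>` rectangle, #ff0000→score S471 F1739: (102.344,135.468) → (145.687,135.468) → (145.687,77.030) → (102.344,77.030) → (102.344,135.468) (closed)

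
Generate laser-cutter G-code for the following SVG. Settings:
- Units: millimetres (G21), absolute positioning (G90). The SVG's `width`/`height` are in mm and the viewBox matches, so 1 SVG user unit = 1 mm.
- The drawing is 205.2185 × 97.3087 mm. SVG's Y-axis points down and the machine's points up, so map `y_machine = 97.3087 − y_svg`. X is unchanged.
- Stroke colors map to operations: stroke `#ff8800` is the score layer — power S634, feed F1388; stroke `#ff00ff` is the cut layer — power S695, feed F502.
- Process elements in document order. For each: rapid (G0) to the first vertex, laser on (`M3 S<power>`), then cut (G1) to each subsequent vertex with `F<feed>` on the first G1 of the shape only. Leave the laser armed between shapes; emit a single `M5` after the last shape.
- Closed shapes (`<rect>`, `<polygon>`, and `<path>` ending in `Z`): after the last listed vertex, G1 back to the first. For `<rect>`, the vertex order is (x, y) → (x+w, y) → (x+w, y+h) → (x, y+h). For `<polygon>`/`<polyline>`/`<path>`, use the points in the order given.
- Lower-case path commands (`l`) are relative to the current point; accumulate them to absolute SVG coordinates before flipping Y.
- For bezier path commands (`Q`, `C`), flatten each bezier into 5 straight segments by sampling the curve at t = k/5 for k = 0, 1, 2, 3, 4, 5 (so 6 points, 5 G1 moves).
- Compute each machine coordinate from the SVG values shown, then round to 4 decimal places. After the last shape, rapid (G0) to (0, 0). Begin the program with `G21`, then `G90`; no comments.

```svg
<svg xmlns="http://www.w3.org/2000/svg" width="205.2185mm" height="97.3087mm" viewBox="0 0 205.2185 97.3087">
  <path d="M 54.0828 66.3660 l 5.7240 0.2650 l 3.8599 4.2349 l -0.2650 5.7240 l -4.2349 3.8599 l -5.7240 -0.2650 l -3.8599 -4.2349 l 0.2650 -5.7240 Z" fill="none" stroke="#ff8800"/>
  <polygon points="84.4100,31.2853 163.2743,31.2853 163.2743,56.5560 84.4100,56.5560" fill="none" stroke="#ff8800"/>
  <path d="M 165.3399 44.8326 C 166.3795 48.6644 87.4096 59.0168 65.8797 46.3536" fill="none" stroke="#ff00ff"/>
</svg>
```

1 u = 1 mm; y_m = 97.3087 − y.

[1] `<path>` regular polygon, #ff8800→score S634 F1388: (54.0828,30.9427) → (59.8068,30.6777) → (63.6667,26.4428) → (63.4017,20.7188) → (59.1668,16.8589) → (53.4428,17.1239) → (49.5829,21.3588) → (49.8479,27.0828) → (54.0828,30.9427) (closed)

[2] `<polygon>` rectangle, #ff8800→score S634 F1388: (84.4100,66.0234) → (163.2743,66.0234) → (163.2743,40.7527) → (84.4100,40.7527) → (84.4100,66.0234) (closed)

[3] `<path>` cubic bezier, #ff00ff→cut S695 F502: (165.3399,52.4761) → (157.4621,49.6308) → (136.9796,46.6384) → (110.4900,44.9164) → (84.5908,45.8828) → (65.8797,50.9551)

G21
G90
G0 X54.0828 Y30.9427
M3 S634
G1 X59.8068 Y30.6777 F1388
G1 X63.6667 Y26.4428
G1 X63.4017 Y20.7188
G1 X59.1668 Y16.8589
G1 X53.4428 Y17.1239
G1 X49.5829 Y21.3588
G1 X49.8479 Y27.0828
G1 X54.0828 Y30.9427
G0 X84.4100 Y66.0234
M3 S634
G1 X163.2743 Y66.0234 F1388
G1 X163.2743 Y40.7527
G1 X84.4100 Y40.7527
G1 X84.4100 Y66.0234
G0 X165.3399 Y52.4761
M3 S695
G1 X157.4621 Y49.6308 F502
G1 X136.9796 Y46.6384
G1 X110.4900 Y44.9164
G1 X84.5908 Y45.8828
G1 X65.8797 Y50.9551
M5
G0 X0.0000 Y0.0000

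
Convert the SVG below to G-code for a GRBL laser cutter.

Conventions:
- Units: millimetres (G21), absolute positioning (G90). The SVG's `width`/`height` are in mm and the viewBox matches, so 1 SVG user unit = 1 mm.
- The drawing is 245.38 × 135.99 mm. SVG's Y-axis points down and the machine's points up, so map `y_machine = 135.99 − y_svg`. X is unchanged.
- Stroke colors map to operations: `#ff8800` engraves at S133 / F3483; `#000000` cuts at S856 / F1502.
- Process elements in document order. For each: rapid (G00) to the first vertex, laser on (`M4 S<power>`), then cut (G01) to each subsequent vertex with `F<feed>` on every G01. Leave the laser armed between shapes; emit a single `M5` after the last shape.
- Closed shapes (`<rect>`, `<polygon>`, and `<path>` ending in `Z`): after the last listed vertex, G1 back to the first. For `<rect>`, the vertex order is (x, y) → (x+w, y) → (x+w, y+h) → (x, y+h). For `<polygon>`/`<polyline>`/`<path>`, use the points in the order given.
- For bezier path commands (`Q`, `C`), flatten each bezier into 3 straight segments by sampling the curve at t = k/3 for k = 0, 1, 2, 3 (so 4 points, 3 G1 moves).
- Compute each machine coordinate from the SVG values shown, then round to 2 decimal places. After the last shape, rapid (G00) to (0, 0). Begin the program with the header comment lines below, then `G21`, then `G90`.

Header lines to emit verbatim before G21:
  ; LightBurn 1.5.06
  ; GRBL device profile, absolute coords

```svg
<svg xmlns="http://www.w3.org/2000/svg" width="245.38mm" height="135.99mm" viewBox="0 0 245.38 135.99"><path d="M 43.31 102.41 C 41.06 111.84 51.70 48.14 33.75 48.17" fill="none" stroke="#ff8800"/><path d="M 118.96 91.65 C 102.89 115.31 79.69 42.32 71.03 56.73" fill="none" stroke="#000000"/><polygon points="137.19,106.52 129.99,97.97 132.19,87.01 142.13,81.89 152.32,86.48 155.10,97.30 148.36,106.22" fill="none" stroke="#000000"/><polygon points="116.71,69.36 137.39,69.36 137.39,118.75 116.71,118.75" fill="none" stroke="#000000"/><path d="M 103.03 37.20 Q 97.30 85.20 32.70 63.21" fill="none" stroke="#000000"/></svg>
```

; LightBurn 1.5.06
; GRBL device profile, absolute coords
G21
G90
G00 X43.31 Y33.58
M4 S133
G01 X43.82 Y43.46 F3483
G01 X43.71 Y71.68 F3483
G01 X33.75 Y87.82 F3483
G00 X118.96 Y44.34
M4 S856
G01 X101.32 Y46.08 F1502
G01 X83.73 Y71.35 F1502
G01 X71.03 Y79.26 F1502
G00 X137.19 Y29.47
M4 S856
G01 X129.99 Y38.02 F1502
G01 X132.19 Y48.98 F1502
G01 X142.13 Y54.10 F1502
G01 X152.32 Y49.51 F1502
G01 X155.10 Y38.69 F1502
G01 X148.36 Y29.77 F1502
G01 X137.19 Y29.47 F1502
G00 X116.71 Y66.63
M4 S856
G01 X137.39 Y66.63 F1502
G01 X137.39 Y17.24 F1502
G01 X116.71 Y17.24 F1502
G01 X116.71 Y66.63 F1502
G00 X103.03 Y98.79
M4 S856
G01 X92.67 Y74.57 F1502
G01 X69.23 Y65.90 F1502
G01 X32.70 Y72.78 F1502
M5
G00 X0.00 Y0.00

viewBox `0 0 245.38 135.99` with mm width/height → 1 unit = 1 mm. Flip: y_m = 135.99 − y_svg.

**Shape 1** — `<path>` cubic bezier, stroke `#ff8800` → engrave (S133, F3483). Control points (SVG): P0=(43.31,102.41), P1=(41.06,111.84), P2=(51.70,48.14), P3=(33.75,48.17); sampled at t=k/3. Machine vertices: (43.31,33.58) → (43.82,43.46) → (43.71,71.68) → (33.75,87.82). Open path.

**Shape 2** — `<path>` cubic bezier, stroke `#000000` → cut (S856, F1502). Control points (SVG): P0=(118.96,91.65), P1=(102.89,115.31), P2=(79.69,42.32), P3=(71.03,56.73); sampled at t=k/3. Machine vertices: (118.96,44.34) → (101.32,46.08) → (83.73,71.35) → (71.03,79.26). Open path.

**Shape 3** — `<polygon>` regular polygon, stroke `#000000` → cut (S856, F1502). Machine vertices: (137.19,29.47) → (129.99,38.02) → (132.19,48.98) → (142.13,54.10) → (152.32,49.51) → (155.10,38.69) → (148.36,29.77) → (137.19,29.47). Closed: final G1 returns to the first vertex.

**Shape 4** — `<polygon>` rectangle, stroke `#000000` → cut (S856, F1502). Machine vertices: (116.71,66.63) → (137.39,66.63) → (137.39,17.24) → (116.71,17.24) → (116.71,66.63). Closed: final G1 returns to the first vertex.

**Shape 5** — `<path>` quadratic bezier, stroke `#000000` → cut (S856, F1502). Control points (SVG): P0=(103.03,37.20), P1=(97.30,85.20), P2=(32.70,63.21); sampled at t=k/3. Machine vertices: (103.03,98.79) → (92.67,74.57) → (69.23,65.90) → (32.70,72.78). Open path.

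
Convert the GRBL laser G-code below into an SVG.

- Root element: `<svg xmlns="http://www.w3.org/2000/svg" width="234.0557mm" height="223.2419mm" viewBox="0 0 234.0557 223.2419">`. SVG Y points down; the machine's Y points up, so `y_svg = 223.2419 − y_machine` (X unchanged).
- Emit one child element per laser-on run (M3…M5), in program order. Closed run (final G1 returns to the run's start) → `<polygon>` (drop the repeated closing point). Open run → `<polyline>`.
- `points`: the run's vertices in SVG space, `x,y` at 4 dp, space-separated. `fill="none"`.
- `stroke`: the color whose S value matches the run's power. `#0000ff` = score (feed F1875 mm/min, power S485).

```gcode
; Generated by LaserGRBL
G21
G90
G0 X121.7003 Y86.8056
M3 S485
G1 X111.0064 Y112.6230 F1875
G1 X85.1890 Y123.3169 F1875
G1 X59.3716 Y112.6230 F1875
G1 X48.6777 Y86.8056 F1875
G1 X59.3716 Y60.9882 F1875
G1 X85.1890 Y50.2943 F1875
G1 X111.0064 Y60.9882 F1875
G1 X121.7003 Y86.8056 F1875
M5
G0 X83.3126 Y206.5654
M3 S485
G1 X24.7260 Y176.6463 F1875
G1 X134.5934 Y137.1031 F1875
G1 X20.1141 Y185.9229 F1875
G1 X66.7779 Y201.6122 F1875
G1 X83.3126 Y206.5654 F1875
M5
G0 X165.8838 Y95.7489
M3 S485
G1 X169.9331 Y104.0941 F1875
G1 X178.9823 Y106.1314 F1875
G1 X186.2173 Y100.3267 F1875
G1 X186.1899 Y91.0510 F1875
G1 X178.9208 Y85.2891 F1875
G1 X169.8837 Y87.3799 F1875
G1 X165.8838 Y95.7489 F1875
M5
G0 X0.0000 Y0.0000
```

y_svg = 223.2419 − y_m. Every run uses S485, so all elements get stroke `#0000ff` (score).

[1] closed run; points: 121.7003,136.4363 111.0064,110.6189 85.1890,99.9250 59.3716,110.6189 48.6777,136.4363 59.3716,162.2537 85.1890,172.9476 111.0064,162.2537

[2] closed run; points: 83.3126,16.6765 24.7260,46.5956 134.5934,86.1388 20.1141,37.3190 66.7779,21.6297

[3] closed run; points: 165.8838,127.4930 169.9331,119.1478 178.9823,117.1105 186.2173,122.9152 186.1899,132.1909 178.9208,137.9528 169.8837,135.8620

<svg xmlns="http://www.w3.org/2000/svg" width="234.0557mm" height="223.2419mm" viewBox="0 0 234.0557 223.2419">
  <polygon points="121.7003,136.4363 111.0064,110.6189 85.1890,99.9250 59.3716,110.6189 48.6777,136.4363 59.3716,162.2537 85.1890,172.9476 111.0064,162.2537" fill="none" stroke="#0000ff"/>
  <polygon points="83.3126,16.6765 24.7260,46.5956 134.5934,86.1388 20.1141,37.3190 66.7779,21.6297" fill="none" stroke="#0000ff"/>
  <polygon points="165.8838,127.4930 169.9331,119.1478 178.9823,117.1105 186.2173,122.9152 186.1899,132.1909 178.9208,137.9528 169.8837,135.8620" fill="none" stroke="#0000ff"/>
</svg>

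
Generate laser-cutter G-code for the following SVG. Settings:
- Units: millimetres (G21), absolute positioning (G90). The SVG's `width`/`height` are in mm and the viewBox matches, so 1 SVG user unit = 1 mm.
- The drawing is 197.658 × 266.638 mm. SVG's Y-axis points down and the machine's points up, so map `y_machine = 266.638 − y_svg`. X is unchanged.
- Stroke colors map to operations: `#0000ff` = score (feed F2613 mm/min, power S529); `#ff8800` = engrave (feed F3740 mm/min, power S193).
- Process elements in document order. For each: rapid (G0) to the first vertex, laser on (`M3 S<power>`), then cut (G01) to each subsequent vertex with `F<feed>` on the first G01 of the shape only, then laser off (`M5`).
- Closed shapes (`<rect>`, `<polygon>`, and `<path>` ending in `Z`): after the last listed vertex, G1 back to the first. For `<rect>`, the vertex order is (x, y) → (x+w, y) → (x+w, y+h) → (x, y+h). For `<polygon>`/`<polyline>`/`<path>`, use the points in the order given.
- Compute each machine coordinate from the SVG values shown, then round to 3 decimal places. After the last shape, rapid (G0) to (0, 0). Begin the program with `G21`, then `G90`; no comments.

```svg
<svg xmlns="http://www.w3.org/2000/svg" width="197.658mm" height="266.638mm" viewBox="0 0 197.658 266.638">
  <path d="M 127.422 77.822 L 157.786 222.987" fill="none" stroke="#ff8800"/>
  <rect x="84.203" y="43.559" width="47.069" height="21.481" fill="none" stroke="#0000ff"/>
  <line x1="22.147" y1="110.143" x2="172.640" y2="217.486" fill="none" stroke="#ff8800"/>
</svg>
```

1 u = 1 mm; y_m = 266.638 − y.

[1] `<path>` line segment, #ff8800→engrave S193 F3740: (127.422,188.816) → (157.786,43.651)

[2] `<rect>` rectangle, #0000ff→score S529 F2613: (84.203,223.079) → (131.272,223.079) → (131.272,201.598) → (84.203,201.598) → (84.203,223.079) (closed)

[3] `<line>` line segment, #ff8800→engrave S193 F3740: (22.147,156.495) → (172.640,49.152)

G21
G90
G0 X127.422 Y188.816
M3 S193
G01 X157.786 Y43.651 F3740
M5
G0 X84.203 Y223.079
M3 S529
G01 X131.272 Y223.079 F2613
G01 X131.272 Y201.598
G01 X84.203 Y201.598
G01 X84.203 Y223.079
M5
G0 X22.147 Y156.495
M3 S193
G01 X172.640 Y49.152 F3740
M5
G0 X0.000 Y0.000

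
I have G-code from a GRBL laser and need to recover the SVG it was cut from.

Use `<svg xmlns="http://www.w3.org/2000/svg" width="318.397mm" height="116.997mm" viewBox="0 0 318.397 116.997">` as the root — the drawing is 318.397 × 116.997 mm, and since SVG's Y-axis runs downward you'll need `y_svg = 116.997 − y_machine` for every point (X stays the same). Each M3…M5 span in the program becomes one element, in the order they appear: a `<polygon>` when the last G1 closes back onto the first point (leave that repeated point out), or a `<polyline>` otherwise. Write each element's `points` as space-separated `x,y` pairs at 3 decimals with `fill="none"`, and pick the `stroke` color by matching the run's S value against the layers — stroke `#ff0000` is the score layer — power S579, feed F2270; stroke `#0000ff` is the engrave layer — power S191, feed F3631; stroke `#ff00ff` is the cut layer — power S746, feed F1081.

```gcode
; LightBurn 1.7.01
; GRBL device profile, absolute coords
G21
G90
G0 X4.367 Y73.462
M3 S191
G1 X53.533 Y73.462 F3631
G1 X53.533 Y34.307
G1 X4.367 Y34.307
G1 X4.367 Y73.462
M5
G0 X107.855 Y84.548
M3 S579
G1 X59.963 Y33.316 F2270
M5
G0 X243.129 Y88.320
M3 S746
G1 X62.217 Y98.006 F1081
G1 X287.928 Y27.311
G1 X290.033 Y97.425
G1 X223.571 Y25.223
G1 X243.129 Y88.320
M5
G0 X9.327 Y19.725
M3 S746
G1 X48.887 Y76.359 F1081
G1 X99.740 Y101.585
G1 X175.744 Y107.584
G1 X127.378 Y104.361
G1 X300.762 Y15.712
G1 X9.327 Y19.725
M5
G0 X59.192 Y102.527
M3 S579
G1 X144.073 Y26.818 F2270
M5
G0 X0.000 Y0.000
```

y_svg = 116.997 − y_m.

[1] S191→`#0000ff` (engrave); closed run; points: 4.367,43.535 53.533,43.535 53.533,82.690 4.367,82.690

[2] S579→`#ff0000` (score); open run; points: 107.855,32.449 59.963,83.681

[3] S746→`#ff00ff` (cut); closed run; points: 243.129,28.677 62.217,18.991 287.928,89.686 290.033,19.572 223.571,91.774

[4] S746→`#ff00ff` (cut); closed run; points: 9.327,97.272 48.887,40.638 99.740,15.412 175.744,9.413 127.378,12.636 300.762,101.285

[5] S579→`#ff0000` (score); open run; points: 59.192,14.470 144.073,90.179

<svg xmlns="http://www.w3.org/2000/svg" width="318.397mm" height="116.997mm" viewBox="0 0 318.397 116.997">
  <polygon points="4.367,43.535 53.533,43.535 53.533,82.690 4.367,82.690" fill="none" stroke="#0000ff"/>
  <polyline points="107.855,32.449 59.963,83.681" fill="none" stroke="#ff0000"/>
  <polygon points="243.129,28.677 62.217,18.991 287.928,89.686 290.033,19.572 223.571,91.774" fill="none" stroke="#ff00ff"/>
  <polygon points="9.327,97.272 48.887,40.638 99.740,15.412 175.744,9.413 127.378,12.636 300.762,101.285" fill="none" stroke="#ff00ff"/>
  <polyline points="59.192,14.470 144.073,90.179" fill="none" stroke="#ff0000"/>
</svg>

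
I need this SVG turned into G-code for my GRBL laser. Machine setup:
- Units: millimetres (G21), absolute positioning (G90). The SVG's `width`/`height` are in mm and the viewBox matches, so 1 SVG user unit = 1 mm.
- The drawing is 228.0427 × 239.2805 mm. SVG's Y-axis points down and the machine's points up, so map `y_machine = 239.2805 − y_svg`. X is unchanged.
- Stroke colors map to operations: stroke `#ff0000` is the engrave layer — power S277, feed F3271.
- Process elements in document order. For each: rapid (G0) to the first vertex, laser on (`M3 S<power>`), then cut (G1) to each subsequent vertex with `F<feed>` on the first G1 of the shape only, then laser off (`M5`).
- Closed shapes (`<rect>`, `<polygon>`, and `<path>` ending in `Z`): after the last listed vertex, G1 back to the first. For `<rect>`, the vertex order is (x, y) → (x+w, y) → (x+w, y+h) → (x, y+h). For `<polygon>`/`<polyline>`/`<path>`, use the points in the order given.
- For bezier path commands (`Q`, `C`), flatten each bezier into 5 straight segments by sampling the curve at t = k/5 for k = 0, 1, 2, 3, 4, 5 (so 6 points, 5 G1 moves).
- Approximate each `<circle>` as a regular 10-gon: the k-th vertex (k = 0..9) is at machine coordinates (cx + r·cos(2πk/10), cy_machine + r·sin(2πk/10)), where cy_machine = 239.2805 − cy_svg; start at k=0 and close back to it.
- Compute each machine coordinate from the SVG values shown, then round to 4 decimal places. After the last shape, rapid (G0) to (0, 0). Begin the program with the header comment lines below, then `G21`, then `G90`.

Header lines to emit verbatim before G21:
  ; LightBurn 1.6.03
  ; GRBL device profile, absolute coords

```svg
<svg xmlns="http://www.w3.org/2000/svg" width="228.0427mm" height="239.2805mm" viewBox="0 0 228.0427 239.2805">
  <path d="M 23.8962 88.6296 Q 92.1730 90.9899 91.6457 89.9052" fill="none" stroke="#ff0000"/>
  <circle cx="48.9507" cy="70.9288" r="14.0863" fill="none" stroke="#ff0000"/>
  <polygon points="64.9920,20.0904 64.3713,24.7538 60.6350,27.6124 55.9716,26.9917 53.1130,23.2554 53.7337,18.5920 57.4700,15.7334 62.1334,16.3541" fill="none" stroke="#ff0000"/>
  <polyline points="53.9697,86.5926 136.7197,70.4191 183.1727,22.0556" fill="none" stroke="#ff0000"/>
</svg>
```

Since the viewBox matches the mm dimensions, user units are millimetres directly. The only transform is the Y-flip y_m = 239.2805 − y_svg.

Shape 1 is a quadratic bezier drawn with `<path>`. Its stroke #ff0000 means engrave at S277, F3271. After flipping Y the toolpath is (23.8962,150.6509) → (48.4548,149.8446) → (67.5090,149.3139) → (81.0589,149.0587) → (89.1045,149.0792) → (91.6457,149.3753).

Shape 2 is a circle drawn with `<circle>`. Its stroke #ff0000 means engrave at S277, F3271. After flipping Y the toolpath is (63.0370,168.3517) → (60.3468,176.6314) → (53.3036,181.7486) → (44.5978,181.7486) → (37.5546,176.6314) → (34.8644,168.3517) → (37.5546,160.0720) → (44.5978,154.9548) → (53.3036,154.9548) → (60.3468,160.0720) → (63.0370,168.3517), returning to the start.

Shape 3 is a regular polygon drawn with `<polygon>`. Its stroke #ff0000 means engrave at S277, F3271. After flipping Y the toolpath is (64.9920,219.1901) → (64.3713,214.5267) → (60.6350,211.6681) → (55.9716,212.2888) → (53.1130,216.0251) → (53.7337,220.6885) → (57.4700,223.5471) → (62.1334,222.9264) → (64.9920,219.1901), returning to the start.

Shape 4 is a open polyline drawn with `<polyline>`. Its stroke #ff0000 means engrave at S277, F3271. After flipping Y the toolpath is (53.9697,152.6879) → (136.7197,168.8614) → (183.1727,217.2249).

; LightBurn 1.6.03
; GRBL device profile, absolute coords
G21
G90
G0 X23.8962 Y150.6509
M3 S277
G1 X48.4548 Y149.8446 F3271
G1 X67.5090 Y149.3139
G1 X81.0589 Y149.0587
G1 X89.1045 Y149.0792
G1 X91.6457 Y149.3753
M5
G0 X63.0370 Y168.3517
M3 S277
G1 X60.3468 Y176.6314 F3271
G1 X53.3036 Y181.7486
G1 X44.5978 Y181.7486
G1 X37.5546 Y176.6314
G1 X34.8644 Y168.3517
G1 X37.5546 Y160.0720
G1 X44.5978 Y154.9548
G1 X53.3036 Y154.9548
G1 X60.3468 Y160.0720
G1 X63.0370 Y168.3517
M5
G0 X64.9920 Y219.1901
M3 S277
G1 X64.3713 Y214.5267 F3271
G1 X60.6350 Y211.6681
G1 X55.9716 Y212.2888
G1 X53.1130 Y216.0251
G1 X53.7337 Y220.6885
G1 X57.4700 Y223.5471
G1 X62.1334 Y222.9264
G1 X64.9920 Y219.1901
M5
G0 X53.9697 Y152.6879
M3 S277
G1 X136.7197 Y168.8614 F3271
G1 X183.1727 Y217.2249
M5
G0 X0.0000 Y0.0000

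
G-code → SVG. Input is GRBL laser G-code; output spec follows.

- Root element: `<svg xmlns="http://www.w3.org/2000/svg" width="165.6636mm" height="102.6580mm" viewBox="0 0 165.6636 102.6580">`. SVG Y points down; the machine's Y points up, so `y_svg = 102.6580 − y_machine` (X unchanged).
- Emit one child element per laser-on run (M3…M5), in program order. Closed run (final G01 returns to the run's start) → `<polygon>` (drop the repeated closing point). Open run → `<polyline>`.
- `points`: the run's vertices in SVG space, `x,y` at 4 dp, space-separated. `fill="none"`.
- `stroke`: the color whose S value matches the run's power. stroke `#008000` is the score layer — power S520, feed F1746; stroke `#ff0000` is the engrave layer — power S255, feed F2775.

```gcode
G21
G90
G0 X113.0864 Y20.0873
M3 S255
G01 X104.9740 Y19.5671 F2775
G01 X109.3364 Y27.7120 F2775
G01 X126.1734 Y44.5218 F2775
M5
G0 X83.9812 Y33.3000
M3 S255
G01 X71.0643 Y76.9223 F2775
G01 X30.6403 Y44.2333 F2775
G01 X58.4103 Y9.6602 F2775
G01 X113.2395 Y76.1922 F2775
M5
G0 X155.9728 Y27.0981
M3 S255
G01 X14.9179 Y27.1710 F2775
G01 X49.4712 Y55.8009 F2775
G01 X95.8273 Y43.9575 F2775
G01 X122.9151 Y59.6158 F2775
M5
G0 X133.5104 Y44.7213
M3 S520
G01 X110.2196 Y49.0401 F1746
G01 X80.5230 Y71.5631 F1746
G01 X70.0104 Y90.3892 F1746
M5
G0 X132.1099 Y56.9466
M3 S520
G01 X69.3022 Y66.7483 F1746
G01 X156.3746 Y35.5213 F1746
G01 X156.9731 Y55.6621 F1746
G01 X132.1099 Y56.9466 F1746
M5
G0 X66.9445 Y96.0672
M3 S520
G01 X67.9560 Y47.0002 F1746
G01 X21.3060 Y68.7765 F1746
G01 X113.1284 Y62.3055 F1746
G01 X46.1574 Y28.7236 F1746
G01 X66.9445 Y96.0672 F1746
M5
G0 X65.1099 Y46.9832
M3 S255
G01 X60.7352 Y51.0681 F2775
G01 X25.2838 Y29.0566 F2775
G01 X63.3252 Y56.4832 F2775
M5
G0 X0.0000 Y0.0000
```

Machine Y-up, SVG Y-down with viewBox height 102.6580, so y_svg = 102.6580 − y_machine; X carries over.

Run 1: the run's S255 means `#ff0000` (engrave). The run is open, so emit a `<polyline>` with points (Y-flipped): 113.0864,82.5707 104.9740,83.0909 109.3364,74.9460 126.1734,58.1362.

Run 2: the run's S255 means `#ff0000` (engrave). The run is open, so emit a `<polyline>` with points (Y-flipped): 83.9812,69.3580 71.0643,25.7357 30.6403,58.4247 58.4103,92.9978 113.2395,26.4658.

Run 3: power S255 maps to stroke `#ff0000` (engrave). The run is open, so emit a `<polyline>` with points (Y-flipped): 155.9728,75.5599 14.9179,75.4870 49.4712,46.8571 95.8273,58.7005 122.9151,43.0422.

Run 4: S520 ⇒ score layer `#008000`. The run is open, so emit a `<polyline>` with points (Y-flipped): 133.5104,57.9367 110.2196,53.6179 80.5230,31.0949 70.0104,12.2688.

Run 5: S520 ⇒ score layer `#008000`. The run returns to its start, so emit a `<polygon>` with points (Y-flipped): 132.1099,45.7114 69.3022,35.9097 156.3746,67.1367 156.9731,46.9959.

Run 6: power S520 maps to stroke `#008000` (score). The run returns to its start, so emit a `<polygon>` with points (Y-flipped): 66.9445,6.5908 67.9560,55.6578 21.3060,33.8815 113.1284,40.3525 46.1574,73.9344.

Run 7: the run's S255 means `#ff0000` (engrave). The run is open, so emit a `<polyline>` with points (Y-flipped): 65.1099,55.6748 60.7352,51.5899 25.2838,73.6014 63.3252,46.1748.

<svg xmlns="http://www.w3.org/2000/svg" width="165.6636mm" height="102.6580mm" viewBox="0 0 165.6636 102.6580">
  <polyline points="113.0864,82.5707 104.9740,83.0909 109.3364,74.9460 126.1734,58.1362" fill="none" stroke="#ff0000"/>
  <polyline points="83.9812,69.3580 71.0643,25.7357 30.6403,58.4247 58.4103,92.9978 113.2395,26.4658" fill="none" stroke="#ff0000"/>
  <polyline points="155.9728,75.5599 14.9179,75.4870 49.4712,46.8571 95.8273,58.7005 122.9151,43.0422" fill="none" stroke="#ff0000"/>
  <polyline points="133.5104,57.9367 110.2196,53.6179 80.5230,31.0949 70.0104,12.2688" fill="none" stroke="#008000"/>
  <polygon points="132.1099,45.7114 69.3022,35.9097 156.3746,67.1367 156.9731,46.9959" fill="none" stroke="#008000"/>
  <polygon points="66.9445,6.5908 67.9560,55.6578 21.3060,33.8815 113.1284,40.3525 46.1574,73.9344" fill="none" stroke="#008000"/>
  <polyline points="65.1099,55.6748 60.7352,51.5899 25.2838,73.6014 63.3252,46.1748" fill="none" stroke="#ff0000"/>
</svg>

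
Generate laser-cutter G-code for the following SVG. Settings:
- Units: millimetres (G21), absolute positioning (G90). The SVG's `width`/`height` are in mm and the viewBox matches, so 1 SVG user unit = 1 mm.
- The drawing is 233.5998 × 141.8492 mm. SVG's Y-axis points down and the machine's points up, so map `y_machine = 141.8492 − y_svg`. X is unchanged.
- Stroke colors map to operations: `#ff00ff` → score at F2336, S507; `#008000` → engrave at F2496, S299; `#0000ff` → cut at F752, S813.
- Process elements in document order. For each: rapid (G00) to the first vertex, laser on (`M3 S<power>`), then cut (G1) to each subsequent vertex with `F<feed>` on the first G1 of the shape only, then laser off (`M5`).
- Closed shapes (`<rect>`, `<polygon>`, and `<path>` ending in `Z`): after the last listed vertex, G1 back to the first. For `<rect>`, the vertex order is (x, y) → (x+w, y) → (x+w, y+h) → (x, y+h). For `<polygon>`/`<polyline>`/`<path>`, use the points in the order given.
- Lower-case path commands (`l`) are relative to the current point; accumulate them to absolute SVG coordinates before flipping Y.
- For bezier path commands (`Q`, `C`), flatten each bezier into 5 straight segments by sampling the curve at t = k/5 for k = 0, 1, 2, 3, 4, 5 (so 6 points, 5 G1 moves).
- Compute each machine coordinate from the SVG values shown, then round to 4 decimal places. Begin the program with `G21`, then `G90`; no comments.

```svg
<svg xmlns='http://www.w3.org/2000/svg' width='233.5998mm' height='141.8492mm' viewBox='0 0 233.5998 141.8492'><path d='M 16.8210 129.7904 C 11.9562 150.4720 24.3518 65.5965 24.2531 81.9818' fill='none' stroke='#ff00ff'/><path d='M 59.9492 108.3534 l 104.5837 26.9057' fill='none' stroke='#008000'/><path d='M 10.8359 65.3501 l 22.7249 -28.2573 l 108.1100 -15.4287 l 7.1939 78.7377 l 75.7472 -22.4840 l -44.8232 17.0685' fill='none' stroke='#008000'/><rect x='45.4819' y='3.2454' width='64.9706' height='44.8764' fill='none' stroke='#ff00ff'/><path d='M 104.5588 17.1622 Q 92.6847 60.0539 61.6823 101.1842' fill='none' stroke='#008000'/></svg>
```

G21
G90
G00 X16.8210 Y12.0588
M3 S507
G1 X15.7353 Y10.6621 F2336
G1 X17.3639 Y24.6719
G1 X20.2786 Y44.1609
G1 X23.0510 Y59.2018
G1 X24.2531 Y59.8674
M5
G00 X59.9492 Y33.4958
M3 S299
G1 X164.5329 Y6.5901 F2496
M5
G00 X10.8359 Y76.4991
M3 S299
G1 X33.5608 Y104.7564 F2496
G1 X141.6708 Y120.1851
G1 X148.8647 Y41.4474
G1 X224.6119 Y63.9314
G1 X179.7887 Y46.8629
M5
G00 X45.4819 Y138.6038
M3 S507
G1 X110.4525 Y138.6038 F2336
G1 X110.4525 Y93.7274
G1 X45.4819 Y93.7274
G1 X45.4819 Y138.6038
M5
G00 X104.5588 Y124.6870
M3 S299
G1 X99.0440 Y107.6008 F2496
G1 X91.9990 Y90.6555
G1 X83.4237 Y73.8511
G1 X73.3181 Y57.1876
G1 X61.6823 Y40.6650
M5

1 u = 1 mm; y_m = 141.8492 − y.

[1] `<path>` cubic bezier, #ff00ff→score S507 F2336: (16.8210,12.0588) → (15.7353,10.6621) → (17.3639,24.6719) → (20.2786,44.1609) → (23.0510,59.2018) → (24.2531,59.8674)

[2] `<path>` line segment, #008000→engrave S299 F2496: (59.9492,33.4958) → (164.5329,6.5901)

[3] `<path>` open polyline, #008000→engrave S299 F2496: (10.8359,76.4991) → (33.5608,104.7564) → (141.6708,120.1851) → (148.8647,41.4474) → (224.6119,63.9314) → (179.7887,46.8629)

[4] `<rect>` rectangle, #ff00ff→score S507 F2336: (45.4819,138.6038) → (110.4525,138.6038) → (110.4525,93.7274) → (45.4819,93.7274) → (45.4819,138.6038) (closed)

[5] `<path>` quadratic bezier, #008000→engrave S299 F2496: (104.5588,124.6870) → (99.0440,107.6008) → (91.9990,90.6555) → (83.4237,73.8511) → (73.3181,57.1876) → (61.6823,40.6650)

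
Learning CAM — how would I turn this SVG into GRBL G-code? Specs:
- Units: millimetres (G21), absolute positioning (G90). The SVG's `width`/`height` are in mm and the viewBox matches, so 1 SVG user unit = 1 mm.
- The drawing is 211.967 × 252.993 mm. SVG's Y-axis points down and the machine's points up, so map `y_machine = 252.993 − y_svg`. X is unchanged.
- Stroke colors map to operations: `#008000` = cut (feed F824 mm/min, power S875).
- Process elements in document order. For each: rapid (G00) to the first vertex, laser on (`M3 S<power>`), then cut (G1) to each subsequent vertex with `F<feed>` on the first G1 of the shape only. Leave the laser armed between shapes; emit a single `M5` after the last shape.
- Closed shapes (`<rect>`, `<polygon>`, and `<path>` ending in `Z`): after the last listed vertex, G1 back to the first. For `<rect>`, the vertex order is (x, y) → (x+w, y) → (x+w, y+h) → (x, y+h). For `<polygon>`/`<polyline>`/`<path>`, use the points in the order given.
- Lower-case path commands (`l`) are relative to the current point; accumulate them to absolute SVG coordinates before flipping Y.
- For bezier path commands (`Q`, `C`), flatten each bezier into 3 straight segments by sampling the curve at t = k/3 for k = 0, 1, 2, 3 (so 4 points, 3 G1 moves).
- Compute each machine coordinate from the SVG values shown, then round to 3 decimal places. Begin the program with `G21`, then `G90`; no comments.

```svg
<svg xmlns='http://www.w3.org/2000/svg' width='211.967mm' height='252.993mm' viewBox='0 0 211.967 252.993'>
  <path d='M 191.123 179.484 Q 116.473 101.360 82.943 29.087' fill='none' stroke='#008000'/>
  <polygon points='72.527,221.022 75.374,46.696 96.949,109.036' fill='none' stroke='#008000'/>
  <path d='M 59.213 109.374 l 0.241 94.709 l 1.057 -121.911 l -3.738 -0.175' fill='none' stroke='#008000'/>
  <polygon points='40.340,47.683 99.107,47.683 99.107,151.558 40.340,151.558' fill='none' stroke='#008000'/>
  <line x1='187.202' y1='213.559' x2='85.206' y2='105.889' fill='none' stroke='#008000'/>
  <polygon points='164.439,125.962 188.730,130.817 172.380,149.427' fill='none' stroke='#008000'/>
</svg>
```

G21
G90
G00 X191.123 Y73.509
M3 S875
G1 X145.925 Y124.942 F824
G1 X109.865 Y175.074
G1 X82.943 Y223.906
G00 X72.527 Y31.971
M3 S875
G1 X75.374 Y206.297 F824
G1 X96.949 Y143.957
G1 X72.527 Y31.971
G00 X59.213 Y143.619
M3 S875
G1 X59.454 Y48.910 F824
G1 X60.511 Y170.821
G1 X56.773 Y170.996
G00 X40.340 Y205.310
M3 S875
G1 X99.107 Y205.310 F824
G1 X99.107 Y101.435
G1 X40.340 Y101.435
G1 X40.340 Y205.310
G00 X187.202 Y39.434
M3 S875
G1 X85.206 Y147.104 F824
G00 X164.439 Y127.031
M3 S875
G1 X188.730 Y122.176 F824
G1 X172.380 Y103.566
G1 X164.439 Y127.031
M5

1 u = 1 mm; y_m = 252.993 − y.

[1] `<path>` quadratic bezier, #008000→cut S875 F824: (191.123,73.509) → (145.925,124.942) → (109.865,175.074) → (82.943,223.906)

[2] `<polygon>` closed polygon, #008000→cut S875 F824: (72.527,31.971) → (75.374,206.297) → (96.949,143.957) → (72.527,31.971) (closed)

[3] `<path>` open polyline, #008000→cut S875 F824: (59.213,143.619) → (59.454,48.910) → (60.511,170.821) → (56.773,170.996)

[4] `<polygon>` rectangle, #008000→cut S875 F824: (40.340,205.310) → (99.107,205.310) → (99.107,101.435) → (40.340,101.435) → (40.340,205.310) (closed)

[5] `<line>` line segment, #008000→cut S875 F824: (187.202,39.434) → (85.206,147.104)

[6] `<polygon>` regular polygon, #008000→cut S875 F824: (164.439,127.031) → (188.730,122.176) → (172.380,103.566) → (164.439,127.031) (closed)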